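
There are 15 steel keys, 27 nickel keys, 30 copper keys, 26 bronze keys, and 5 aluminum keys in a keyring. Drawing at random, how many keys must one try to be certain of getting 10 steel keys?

To avoid steel keys as long as possible, exhaust the other 4 types first.
The worst case draws every non-steel key first: 27 + 30 + 26 + 5 = 88.
The next 10 draws are then forced to be steel, giving 88 + 10 = 98.

98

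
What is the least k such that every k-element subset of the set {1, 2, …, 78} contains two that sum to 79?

40

Partition {1, …, 78} into 39 pairs: {1,78}, {2,77}, …, {39,40}.
Choosing 39 integers — say the integers 1 through 39 — takes one from each pair and avoids the property.
Choosing 40 forces two into the same pair by pigeonhole, and those sum to 79. So 40.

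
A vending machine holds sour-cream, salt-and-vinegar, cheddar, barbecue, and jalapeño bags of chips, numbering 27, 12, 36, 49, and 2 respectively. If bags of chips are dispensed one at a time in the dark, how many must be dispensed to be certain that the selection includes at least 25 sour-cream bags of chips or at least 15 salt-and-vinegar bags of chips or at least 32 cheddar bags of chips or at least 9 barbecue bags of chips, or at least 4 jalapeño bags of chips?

Each of the 5 flavors has its own threshold; avoid all of them simultaneously.
The worst case stops just short of every target: 24 sour-cream, all 12 salt-and-vinegar, 31 cheddar, 8 barbecue, all 2 jalapeño — 24 + 12 + 31 + 8 + 2 = 77 bags of chips.
One more bag of chips must push some flavor to its target, so 77 + 1 = 78.

78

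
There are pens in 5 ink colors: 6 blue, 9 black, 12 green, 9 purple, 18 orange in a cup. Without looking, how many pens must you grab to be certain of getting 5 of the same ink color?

21

The worst case takes 4 pens of each ink color without reaching 5 of any: 5 × 4 = 20.
The next pen must bring some ink color to 5, so 20 + 1 = 21.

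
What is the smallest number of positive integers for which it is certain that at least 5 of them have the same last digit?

There are 10 possible last digits acting as pigeonholes.
With 10 × 4 = 40 positive integers we could place exactly 4 in each, with no class reaching 5.
One more forces some class to hold 5, so 40 + 1 = 41.

41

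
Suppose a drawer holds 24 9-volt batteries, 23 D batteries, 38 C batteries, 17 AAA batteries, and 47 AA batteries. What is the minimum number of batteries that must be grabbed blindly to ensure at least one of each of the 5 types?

133

The hardest type to obtain is AAA: we could draw every other battery first — 149 − 17 = 132 batteries — without a single AAA one.
The next draw must be AAA, so 132 + 1 = 133.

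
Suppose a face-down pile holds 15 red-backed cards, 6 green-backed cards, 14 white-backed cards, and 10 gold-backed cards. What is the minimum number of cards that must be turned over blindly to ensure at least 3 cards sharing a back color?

9

The worst case takes 2 cards of each back color without reaching 3 of any: 4 × 2 = 8.
The next card must bring some back color to 3, so 8 + 1 = 9.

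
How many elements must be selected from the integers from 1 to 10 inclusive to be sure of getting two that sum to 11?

6

Partition {1, …, 10} into 5 pairs: {1,10}, {2,9}, …, {5,6}.
Choosing 5 integers — say the integers 1 through 5 — takes one from each pair and avoids the property.
Choosing 6 forces two into the same pair by pigeonhole, and those sum to 11. So 6.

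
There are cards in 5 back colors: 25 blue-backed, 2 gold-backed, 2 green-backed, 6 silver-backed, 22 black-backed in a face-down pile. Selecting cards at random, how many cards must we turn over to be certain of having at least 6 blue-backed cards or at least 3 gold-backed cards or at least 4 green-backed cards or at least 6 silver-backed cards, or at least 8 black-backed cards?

22

The worst case stops just short of every target: 5 blue-backed, 2 gold-backed, all 2 green-backed, 5 silver-backed, 7 black-backed — 5 + 2 + 2 + 5 + 7 = 21 cards.
One more card must push some back color to its target, so 21 + 1 = 22.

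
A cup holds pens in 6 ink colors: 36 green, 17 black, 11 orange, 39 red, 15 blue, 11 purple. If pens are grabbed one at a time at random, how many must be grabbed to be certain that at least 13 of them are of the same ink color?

In the worst case we take at most 12 of each ink color, but all 11 orange and all 11 purple (fewer than 12), giving 12 + 12 + 11 + 12 + 12 + 11 = 70.
One more pen then forces some ink color to 13, so 70 + 1 = 71.

71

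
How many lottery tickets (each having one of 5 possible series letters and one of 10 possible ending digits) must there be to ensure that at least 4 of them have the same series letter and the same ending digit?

There are 5 × 10 = 50 (series letter, ending digit) combinations acting as pigeonholes.
With 50 × 3 = 150 lottery tickets we could place exactly 3 in each, with no (series letter, ending digit) pair reaching 4.
One more forces some (series letter, ending digit) pair to hold 4, so 150 + 1 = 151.

151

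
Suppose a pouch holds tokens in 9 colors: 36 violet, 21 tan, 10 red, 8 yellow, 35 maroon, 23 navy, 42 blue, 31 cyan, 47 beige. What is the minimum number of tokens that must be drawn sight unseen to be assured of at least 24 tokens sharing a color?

178

Treat the 9 colors as pigeonholes.
In the worst case we take at most 23 of each color, but all 21 tan, all 10 red, and all 8 yellow (fewer than 23), giving 23 + 21 + 10 + 8 + 23 + 23 + 23 + 23 + 23 = 177.
One more token then forces some color to 24, so 177 + 1 = 178.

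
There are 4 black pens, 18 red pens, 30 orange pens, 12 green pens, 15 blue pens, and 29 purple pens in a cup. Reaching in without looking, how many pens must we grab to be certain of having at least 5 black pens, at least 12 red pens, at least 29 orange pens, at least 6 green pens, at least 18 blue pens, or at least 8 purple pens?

Each of the 6 ink colors has its own threshold; avoid all of them simultaneously.
The worst case stops just short of every target: 4 black, 11 red, 28 orange, 5 green, all 15 blue, 7 purple — 4 + 11 + 28 + 5 + 15 + 7 = 70 pens.
One more pen must push some ink color to its target, so 70 + 1 = 71.

71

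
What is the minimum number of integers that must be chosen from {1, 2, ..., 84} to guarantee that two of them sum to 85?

43

Partition {1, …, 84} into 42 pairs: {1,84}, {2,83}, …, {42,43}.
Choosing 42 integers — say the integers 1 through 42 — takes one from each pair and avoids the property.
Choosing 43 forces two into the same pair by pigeonhole, and those sum to 85. So 43.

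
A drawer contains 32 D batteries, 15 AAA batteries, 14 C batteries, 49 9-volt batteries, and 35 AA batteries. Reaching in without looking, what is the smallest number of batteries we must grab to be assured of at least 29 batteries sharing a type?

Treat the 5 types as pigeonholes.
In the worst case we take at most 28 of each type, but all 15 AAA and all 14 C (fewer than 28), giving 28 + 15 + 14 + 28 + 28 = 113.
One more battery then forces some type to 29, so 113 + 1 = 114.

114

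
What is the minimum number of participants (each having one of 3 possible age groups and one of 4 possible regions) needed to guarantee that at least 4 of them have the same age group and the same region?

There are 3 × 4 = 12 (age group, region) combinations acting as pigeonholes.
With 12 × 3 = 36 participants we could place exactly 3 in each, with no (age group, region) pair reaching 4.
One more forces some (age group, region) pair to hold 4, so 36 + 1 = 37.

37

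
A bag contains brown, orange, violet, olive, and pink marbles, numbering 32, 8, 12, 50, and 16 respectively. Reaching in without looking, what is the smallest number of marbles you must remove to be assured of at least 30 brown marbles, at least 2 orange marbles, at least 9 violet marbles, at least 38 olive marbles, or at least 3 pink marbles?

Each of the 5 colors has its own threshold; avoid all of them simultaneously.
The worst case stops just short of every target: 29 brown, 1 orange, 8 violet, 37 olive, 2 pink — 29 + 1 + 8 + 37 + 2 = 77 marbles.
One more marble must push some color to its target, so 77 + 1 = 78.

78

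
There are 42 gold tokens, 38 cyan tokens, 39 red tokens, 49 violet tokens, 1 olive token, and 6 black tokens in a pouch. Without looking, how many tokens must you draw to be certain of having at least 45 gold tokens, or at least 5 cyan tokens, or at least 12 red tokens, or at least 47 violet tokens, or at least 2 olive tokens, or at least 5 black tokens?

Each of the 6 colors has its own threshold; avoid all of them simultaneously.
The worst case stops just short of every target: all 42 gold, 4 cyan, 11 red, 46 violet, 1 olive, 4 black — 42 + 4 + 11 + 46 + 1 + 4 = 108 tokens.
One more token must push some color to its target, so 108 + 1 = 109.

109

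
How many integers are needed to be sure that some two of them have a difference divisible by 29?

Two integers differ by a multiple of 29 exactly when they share a remainder mod 29.
There are 29 residue classes mod 29, so 29 integers can all lie in distinct classes.
One more integer must repeat a residue, giving a difference divisible by 29. So n = 29 + 1 = 30.

30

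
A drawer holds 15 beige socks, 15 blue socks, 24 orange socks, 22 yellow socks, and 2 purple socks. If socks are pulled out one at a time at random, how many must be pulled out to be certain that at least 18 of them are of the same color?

Treat the 5 colors as pigeonholes.
In the worst case we take at most 17 of each color, but all 15 beige, all 15 blue, and all 2 purple (fewer than 17), giving 15 + 15 + 17 + 17 + 2 = 66.
One more sock then forces some color to 18, so 66 + 1 = 67.

67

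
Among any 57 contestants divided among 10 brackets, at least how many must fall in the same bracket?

The 57 contestants fall into 10 brackets.
If each of the 10 brackets held at most 5, the total would be at most 10 × 5 = 50 < 57, a contradiction.
So at least one holds ⌈57/10⌉ = 6.

6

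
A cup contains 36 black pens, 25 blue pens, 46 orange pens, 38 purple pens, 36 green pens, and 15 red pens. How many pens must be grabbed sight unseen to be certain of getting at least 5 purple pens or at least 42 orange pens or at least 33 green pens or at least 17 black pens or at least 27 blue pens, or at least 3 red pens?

The worst case stops just short of every target: 16 black, all 25 blue, 41 orange, 4 purple, 32 green, 2 red — 16 + 25 + 41 + 4 + 32 + 2 = 120 pens.
One more pen must push some ink color to its target, so 120 + 1 = 121.

121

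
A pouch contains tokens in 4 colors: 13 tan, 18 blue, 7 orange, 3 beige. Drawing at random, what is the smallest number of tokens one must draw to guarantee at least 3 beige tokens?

The worst case draws every non-beige token first: 13 + 18 + 7 = 38.
The next 3 draws are then forced to be beige, giving 38 + 3 = 41.

41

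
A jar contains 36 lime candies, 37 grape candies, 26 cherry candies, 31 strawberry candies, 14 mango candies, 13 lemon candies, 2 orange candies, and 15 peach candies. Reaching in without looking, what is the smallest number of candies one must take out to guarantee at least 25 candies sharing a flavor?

Treat the 8 flavors as pigeonholes.
In the worst case we take at most 24 of each flavor, but all 14 mango, all 13 lemon, all 2 orange, and all 15 peach (fewer than 24), giving 24 + 24 + 24 + 24 + 14 + 13 + 2 + 15 = 140.
One more candy then forces some flavor to 25, so 140 + 1 = 141.

141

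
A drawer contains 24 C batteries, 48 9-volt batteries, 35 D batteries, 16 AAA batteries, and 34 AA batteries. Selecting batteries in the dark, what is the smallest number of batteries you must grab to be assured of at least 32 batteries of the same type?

In the worst case we take at most 31 of each type, but all 24 C and all 16 AAA (fewer than 31), giving 24 + 31 + 31 + 16 + 31 = 133.
One more battery then forces some type to 32, so 133 + 1 = 134.

134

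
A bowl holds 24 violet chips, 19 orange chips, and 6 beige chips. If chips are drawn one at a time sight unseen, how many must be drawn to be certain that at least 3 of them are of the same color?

7

Treat the 3 colors as pigeonholes.
The worst case takes 2 chips of each color without reaching 3 of any: 3 × 2 = 6.
The next chip must bring some color to 3, so 6 + 1 = 7.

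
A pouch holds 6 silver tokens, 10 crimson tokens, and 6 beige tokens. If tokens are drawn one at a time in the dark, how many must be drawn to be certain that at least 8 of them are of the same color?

20

In the worst case we take at most 7 of each color, but all 6 silver and all 6 beige (fewer than 7), giving 6 + 7 + 6 = 19.
One more token then forces some color to 8, so 19 + 1 = 20.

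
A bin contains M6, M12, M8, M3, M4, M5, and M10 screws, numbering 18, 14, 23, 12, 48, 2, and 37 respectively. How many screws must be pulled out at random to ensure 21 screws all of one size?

107

In the worst case we take at most 20 of each size, but all 18 M6, all 14 M12, all 12 M3, and all 2 M5 (fewer than 20), giving 18 + 14 + 20 + 12 + 20 + 2 + 20 = 106.
One more screw then forces some size to 21, so 106 + 1 = 107.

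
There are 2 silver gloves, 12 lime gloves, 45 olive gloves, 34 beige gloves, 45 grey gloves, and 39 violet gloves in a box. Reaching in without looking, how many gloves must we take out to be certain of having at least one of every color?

The hardest color to obtain is silver: we could draw every other glove first — 177 − 2 = 175 gloves — without a single silver one.
The next draw must be silver, so 175 + 1 = 176.

176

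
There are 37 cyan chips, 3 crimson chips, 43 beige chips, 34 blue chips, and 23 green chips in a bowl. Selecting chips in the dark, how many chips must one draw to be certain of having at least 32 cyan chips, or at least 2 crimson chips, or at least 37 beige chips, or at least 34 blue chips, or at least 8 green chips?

109

Each of the 5 colors has its own threshold; avoid all of them simultaneously.
The worst case stops just short of every target: 31 cyan, 1 crimson, 36 beige, 33 blue, 7 green — 31 + 1 + 36 + 33 + 7 = 108 chips.
One more chip must push some color to its target, so 108 + 1 = 109.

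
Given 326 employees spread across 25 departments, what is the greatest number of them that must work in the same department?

If each of the 25 departments held at most 13, the total would be at most 25 × 13 = 325 < 326, a contradiction.
So at least one holds ⌈326/25⌉ = 14.

14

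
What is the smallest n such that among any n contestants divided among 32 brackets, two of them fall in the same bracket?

33

There are 32 brackets acting as pigeonholes.
With 32 contestants we could place one in each, avoiding any repeat.
One more forces some class to hold 2, so 32 + 1 = 33.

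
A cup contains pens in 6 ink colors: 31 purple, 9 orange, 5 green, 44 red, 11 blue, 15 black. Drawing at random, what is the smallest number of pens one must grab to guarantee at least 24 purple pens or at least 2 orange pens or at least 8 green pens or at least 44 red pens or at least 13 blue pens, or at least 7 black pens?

The worst case stops just short of every target: 23 purple, 1 orange, all 5 green, 43 red, all 11 blue, 6 black — 23 + 1 + 5 + 43 + 11 + 6 = 89 pens.
One more pen must push some ink color to its target, so 89 + 1 = 90.

90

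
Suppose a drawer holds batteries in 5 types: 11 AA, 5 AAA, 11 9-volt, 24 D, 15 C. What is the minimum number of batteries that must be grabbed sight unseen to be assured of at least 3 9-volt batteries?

58

The worst case draws every non-9-volt battery first: 11 + 5 + 24 + 15 = 55.
The next 3 draws are then forced to be 9-volt, giving 55 + 3 = 58.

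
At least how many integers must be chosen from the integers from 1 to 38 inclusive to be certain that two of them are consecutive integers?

20

Partition {1, …, 38} into 19 pairs: {1,2}, {3,4}, …, {37,38}.
Choosing 19 integers — say the 19 even numbers 2, 4, …, 38 — takes one from each pair and avoids the property.
Choosing 20 forces two into the same pair by pigeonhole, and those are consecutive. So 20.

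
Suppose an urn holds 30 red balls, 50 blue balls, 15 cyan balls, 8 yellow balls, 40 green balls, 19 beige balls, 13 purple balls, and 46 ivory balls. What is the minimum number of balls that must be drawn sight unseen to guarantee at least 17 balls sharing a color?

117

Treat the 8 colors as pigeonholes.
In the worst case we take at most 16 of each color, but all 15 cyan, all 8 yellow, and all 13 purple (fewer than 16), giving 16 + 16 + 15 + 8 + 16 + 16 + 13 + 16 = 116.
One more ball then forces some color to 17, so 116 + 1 = 117.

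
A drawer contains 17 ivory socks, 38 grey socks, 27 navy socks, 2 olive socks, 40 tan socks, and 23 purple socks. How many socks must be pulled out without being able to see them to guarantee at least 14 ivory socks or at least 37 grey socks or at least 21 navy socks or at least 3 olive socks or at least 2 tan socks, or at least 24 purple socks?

96

The worst case stops just short of every target: 13 ivory, 36 grey, 20 navy, 2 olive, 1 tan, 23 purple — 13 + 36 + 20 + 2 + 1 + 23 = 95 socks.
One more sock must push some color to its target, so 95 + 1 = 96.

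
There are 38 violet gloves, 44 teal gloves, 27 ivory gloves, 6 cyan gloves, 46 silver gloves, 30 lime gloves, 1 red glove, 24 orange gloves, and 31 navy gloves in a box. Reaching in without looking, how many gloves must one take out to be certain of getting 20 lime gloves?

To avoid lime gloves as long as possible, exhaust the other 8 colors first.
The worst case draws every non-lime glove first: 38 + 44 + 27 + 6 + 46 + 1 + 24 + 31 = 217.
The next 20 draws are then forced to be lime, giving 217 + 20 = 237.

237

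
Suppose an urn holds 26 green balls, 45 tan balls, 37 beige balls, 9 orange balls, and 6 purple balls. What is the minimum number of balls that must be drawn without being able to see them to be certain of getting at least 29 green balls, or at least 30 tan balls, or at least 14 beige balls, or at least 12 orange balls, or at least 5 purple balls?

82

Each of the 5 colors has its own threshold; avoid all of them simultaneously.
The worst case stops just short of every target: all 26 green, 29 tan, 13 beige, all 9 orange, 4 purple — 26 + 29 + 13 + 9 + 4 = 81 balls.
One more ball must push some color to its target, so 81 + 1 = 82.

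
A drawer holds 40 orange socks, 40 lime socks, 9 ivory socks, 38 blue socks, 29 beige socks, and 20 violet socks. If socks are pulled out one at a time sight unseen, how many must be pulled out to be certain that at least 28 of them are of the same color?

In the worst case we take at most 27 of each color, but all 9 ivory and all 20 violet (fewer than 27), giving 27 + 27 + 9 + 27 + 27 + 20 = 137.
One more sock then forces some color to 28, so 137 + 1 = 138.

138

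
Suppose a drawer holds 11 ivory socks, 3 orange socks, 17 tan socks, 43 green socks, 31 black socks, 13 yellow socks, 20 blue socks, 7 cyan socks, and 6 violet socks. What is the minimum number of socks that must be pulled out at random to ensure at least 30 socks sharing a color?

In the worst case we take at most 29 of each color, but all 11 ivory, all 3 orange, all 17 tan, all 13 yellow, all 20 blue, all 7 cyan, and all 6 violet (fewer than 29), giving 11 + 3 + 17 + 29 + 29 + 13 + 20 + 7 + 6 = 135.
One more sock then forces some color to 30, so 135 + 1 = 136.

136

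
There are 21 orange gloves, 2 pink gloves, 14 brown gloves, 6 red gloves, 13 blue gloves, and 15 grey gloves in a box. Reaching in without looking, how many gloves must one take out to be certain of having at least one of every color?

70

The hardest color to obtain is pink: we could draw every other glove first — 71 − 2 = 69 gloves — without a single pink one.
The next draw must be pink, so 69 + 1 = 70.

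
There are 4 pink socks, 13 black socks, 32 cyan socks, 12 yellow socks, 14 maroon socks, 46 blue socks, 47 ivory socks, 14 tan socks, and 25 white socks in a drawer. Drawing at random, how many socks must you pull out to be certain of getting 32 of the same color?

176

Treat the 9 colors as pigeonholes.
In the worst case we take at most 31 of each color, but all 4 pink, all 13 black, all 12 yellow, all 14 maroon, all 14 tan, and all 25 white (fewer than 31), giving 4 + 13 + 31 + 12 + 14 + 31 + 31 + 14 + 25 = 175.
One more sock then forces some color to 32, so 175 + 1 = 176.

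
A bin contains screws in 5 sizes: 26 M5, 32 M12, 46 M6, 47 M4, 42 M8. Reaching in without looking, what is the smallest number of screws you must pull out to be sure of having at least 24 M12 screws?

To avoid M12 screws as long as possible, exhaust the other 4 sizes first.
The worst case draws every non-M12 screw first: 26 + 46 + 47 + 42 = 161.
The next 24 draws are then forced to be M12, giving 161 + 24 = 185.

185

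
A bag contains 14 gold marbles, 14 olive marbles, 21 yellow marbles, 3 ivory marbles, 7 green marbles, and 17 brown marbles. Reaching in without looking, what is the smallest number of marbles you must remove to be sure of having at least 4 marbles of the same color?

Treat the 6 colors as pigeonholes.
The worst case takes 3 marbles of each color without reaching 4 of any: 6 × 3 = 18.
The next marble must bring some color to 4, so 18 + 1 = 19.

19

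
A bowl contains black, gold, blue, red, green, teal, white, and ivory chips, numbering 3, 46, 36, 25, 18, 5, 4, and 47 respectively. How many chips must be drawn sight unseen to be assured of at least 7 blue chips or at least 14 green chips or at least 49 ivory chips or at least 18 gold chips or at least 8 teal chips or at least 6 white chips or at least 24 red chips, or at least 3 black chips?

The worst case stops just short of every target: 2 black, 17 gold, 6 blue, 23 red, 13 green, all 5 teal, all 4 white, all 47 ivory — 2 + 17 + 6 + 23 + 13 + 5 + 4 + 47 = 117 chips.
One more chip must push some color to its target, so 117 + 1 = 118.

118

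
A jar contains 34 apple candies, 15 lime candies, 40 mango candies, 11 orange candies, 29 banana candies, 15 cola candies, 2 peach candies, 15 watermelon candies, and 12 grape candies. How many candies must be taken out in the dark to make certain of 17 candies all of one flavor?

119

Treat the 9 flavors as pigeonholes.
In the worst case we take at most 16 of each flavor, but all 15 lime, all 11 orange, all 15 cola, all 2 peach, all 15 watermelon, and all 12 grape (fewer than 16), giving 16 + 15 + 16 + 11 + 16 + 15 + 2 + 15 + 12 = 118.
One more candy then forces some flavor to 17, so 118 + 1 = 119.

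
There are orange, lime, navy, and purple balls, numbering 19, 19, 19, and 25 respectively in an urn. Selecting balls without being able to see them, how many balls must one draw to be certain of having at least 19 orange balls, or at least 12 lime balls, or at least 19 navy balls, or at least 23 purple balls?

The worst case stops just short of every target: 18 orange, 11 lime, 18 navy, 22 purple — 18 + 11 + 18 + 22 = 69 balls.
One more ball must push some color to its target, so 69 + 1 = 70.

70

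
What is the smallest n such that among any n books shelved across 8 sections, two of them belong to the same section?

9

There are 8 sections acting as pigeonholes.
With 8 books we could place one in each, avoiding any repeat.
One more forces some class to hold 2, so 8 + 1 = 9.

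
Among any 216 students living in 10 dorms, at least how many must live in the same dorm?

If each of the 10 dorms held at most 21, the total would be at most 10 × 21 = 210 < 216, a contradiction.
So at least one holds ⌈216/10⌉ = 22.

22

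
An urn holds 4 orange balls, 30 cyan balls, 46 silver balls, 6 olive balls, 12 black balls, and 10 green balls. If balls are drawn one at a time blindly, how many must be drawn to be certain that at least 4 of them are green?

To avoid green balls as long as possible, exhaust the other 5 colors first.
The worst case draws every non-green ball first: 4 + 30 + 46 + 6 + 12 = 98.
The next 4 draws are then forced to be green, giving 98 + 4 = 102.

102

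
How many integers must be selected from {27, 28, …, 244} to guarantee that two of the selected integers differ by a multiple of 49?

50

Use the pigeonhole principle on residue classes: group the integers by remainder mod 49; there are 49 residue classes, each nonempty in this range.
Choosing one from each class (49 integers) avoids any shared remainder.
One more choice must repeat a class, so two differ by a multiple of 49. Hence 49 + 1 = 50.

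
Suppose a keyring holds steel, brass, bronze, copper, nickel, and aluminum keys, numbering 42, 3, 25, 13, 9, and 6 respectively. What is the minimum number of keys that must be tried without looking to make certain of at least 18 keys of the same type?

In the worst case we take at most 17 of each type, but all 3 brass, all 13 copper, all 9 nickel, and all 6 aluminum (fewer than 17), giving 17 + 3 + 17 + 13 + 9 + 6 = 65.
One more key then forces some type to 18, so 65 + 1 = 66.

66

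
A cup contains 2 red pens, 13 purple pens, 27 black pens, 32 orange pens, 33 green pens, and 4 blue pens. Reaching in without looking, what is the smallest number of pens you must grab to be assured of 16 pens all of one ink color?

Treat the 6 ink colors as pigeonholes.
In the worst case we take at most 15 of each ink color, but all 2 red, all 13 purple, and all 4 blue (fewer than 15), giving 2 + 13 + 15 + 15 + 15 + 4 = 64.
One more pen then forces some ink color to 16, so 64 + 1 = 65.

65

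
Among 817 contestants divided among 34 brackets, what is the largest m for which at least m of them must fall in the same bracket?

25

If each of the 34 brackets held at most 24, the total would be at most 34 × 24 = 816 < 817, a contradiction.
So at least one holds ⌈817/34⌉ = 25.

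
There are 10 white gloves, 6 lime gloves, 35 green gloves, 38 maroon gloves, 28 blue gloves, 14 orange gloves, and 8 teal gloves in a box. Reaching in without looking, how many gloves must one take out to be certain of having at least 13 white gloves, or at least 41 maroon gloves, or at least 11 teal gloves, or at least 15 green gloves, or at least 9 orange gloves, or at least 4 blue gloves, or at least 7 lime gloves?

Each of the 7 colors has its own threshold; avoid all of them simultaneously.
The worst case stops just short of every target: all 10 white, 6 lime, 14 green, all 38 maroon, 3 blue, 8 orange, all 8 teal — 10 + 6 + 14 + 38 + 3 + 8 + 8 = 87 gloves.
One more glove must push some color to its target, so 87 + 1 = 88.

88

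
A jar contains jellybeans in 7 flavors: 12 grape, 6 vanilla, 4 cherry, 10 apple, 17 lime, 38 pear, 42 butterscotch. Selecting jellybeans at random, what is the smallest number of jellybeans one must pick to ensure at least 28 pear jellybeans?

The worst case draws every non-pear jellybean first: 12 + 6 + 4 + 10 + 17 + 42 = 91.
The next 28 draws are then forced to be pear, giving 91 + 28 = 119.

119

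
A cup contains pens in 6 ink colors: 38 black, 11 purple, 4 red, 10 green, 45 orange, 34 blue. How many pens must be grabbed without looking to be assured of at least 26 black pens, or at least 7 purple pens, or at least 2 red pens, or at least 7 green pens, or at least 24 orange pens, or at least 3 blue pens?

The worst case stops just short of every target: 25 black, 6 purple, 1 red, 6 green, 23 orange, 2 blue — 25 + 6 + 1 + 6 + 23 + 2 = 63 pens.
One more pen must push some ink color to its target, so 63 + 1 = 64.

64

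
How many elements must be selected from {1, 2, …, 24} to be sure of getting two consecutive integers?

Partition {1, …, 24} into 12 pairs: {1,2}, {3,4}, …, {23,24}.
Choosing 12 integers — say the 12 even numbers 2, 4, …, 24 — takes one from each pair and avoids the property.
Choosing 13 forces two into the same pair by pigeonhole, and those are consecutive. So 13.

13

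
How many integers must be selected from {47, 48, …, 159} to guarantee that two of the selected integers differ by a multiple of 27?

Group the integers by remainder mod 27; there are 27 residue classes, each nonempty in this range.
Choosing one from each class (27 integers) avoids any shared remainder.
One more choice must repeat a class, so two differ by a multiple of 27. Hence 27 + 1 = 28.

28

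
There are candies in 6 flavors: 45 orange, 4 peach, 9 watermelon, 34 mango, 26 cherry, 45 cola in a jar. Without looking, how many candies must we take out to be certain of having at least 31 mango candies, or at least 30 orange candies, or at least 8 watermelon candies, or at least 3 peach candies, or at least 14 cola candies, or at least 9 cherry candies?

90

The worst case stops just short of every target: 29 orange, 2 peach, 7 watermelon, 30 mango, 8 cherry, 13 cola — 29 + 2 + 7 + 30 + 8 + 13 = 89 candies.
One more candy must push some flavor to its target, so 89 + 1 = 90.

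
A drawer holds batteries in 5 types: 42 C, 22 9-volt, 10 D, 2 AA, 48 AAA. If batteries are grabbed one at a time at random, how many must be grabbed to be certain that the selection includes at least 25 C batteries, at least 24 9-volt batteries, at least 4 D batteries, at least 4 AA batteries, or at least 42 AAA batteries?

Each of the 5 types has its own threshold; avoid all of them simultaneously.
The worst case stops just short of every target: 24 C, all 22 9-volt, 3 D, all 2 AA, 41 AAA — 24 + 22 + 3 + 2 + 41 = 92 batteries.
One more battery must push some type to its target, so 92 + 1 = 93.

93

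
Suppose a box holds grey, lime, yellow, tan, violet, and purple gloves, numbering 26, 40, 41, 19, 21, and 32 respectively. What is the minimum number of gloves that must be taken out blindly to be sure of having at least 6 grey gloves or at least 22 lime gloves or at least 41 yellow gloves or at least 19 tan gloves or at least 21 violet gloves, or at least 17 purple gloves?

121

Each of the 6 colors has its own threshold; avoid all of them simultaneously.
The worst case stops just short of every target: 5 grey, 21 lime, 40 yellow, 18 tan, 20 violet, 16 purple — 5 + 21 + 40 + 18 + 20 + 16 = 120 gloves.
One more glove must push some color to its target, so 120 + 1 = 121.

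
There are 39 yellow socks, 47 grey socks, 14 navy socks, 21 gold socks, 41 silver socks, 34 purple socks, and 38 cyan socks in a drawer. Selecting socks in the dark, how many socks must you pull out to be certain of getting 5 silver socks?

The worst case draws every non-silver sock first: 39 + 47 + 14 + 21 + 34 + 38 = 193.
The next 5 draws are then forced to be silver, giving 193 + 5 = 198.

198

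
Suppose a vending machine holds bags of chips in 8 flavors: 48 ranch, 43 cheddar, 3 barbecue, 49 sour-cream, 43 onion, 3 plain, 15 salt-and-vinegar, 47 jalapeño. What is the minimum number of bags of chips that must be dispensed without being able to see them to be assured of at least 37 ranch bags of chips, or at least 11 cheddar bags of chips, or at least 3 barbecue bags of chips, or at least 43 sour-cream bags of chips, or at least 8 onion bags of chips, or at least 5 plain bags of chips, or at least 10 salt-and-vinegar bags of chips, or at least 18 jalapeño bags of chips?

127

Each of the 8 flavors has its own threshold; avoid all of them simultaneously.
The worst case stops just short of every target: 36 ranch, 10 cheddar, 2 barbecue, 42 sour-cream, 7 onion, all 3 plain, 9 salt-and-vinegar, 17 jalapeño — 36 + 10 + 2 + 42 + 7 + 3 + 9 + 17 = 126 bags of chips.
One more bag of chips must push some flavor to its target, so 126 + 1 = 127.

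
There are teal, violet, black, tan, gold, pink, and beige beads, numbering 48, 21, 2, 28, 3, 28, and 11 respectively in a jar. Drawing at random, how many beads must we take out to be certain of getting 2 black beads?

141

To avoid black beads as long as possible, exhaust the other 6 colors first.
The worst case draws every non-black bead first: 48 + 21 + 28 + 3 + 28 + 11 = 139.
The next 2 draws are then forced to be black, giving 139 + 2 = 141.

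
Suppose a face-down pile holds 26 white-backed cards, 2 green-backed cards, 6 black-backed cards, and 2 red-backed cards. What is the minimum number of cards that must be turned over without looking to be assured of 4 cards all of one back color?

Treat the 4 back colors as pigeonholes.
In the worst case we take at most 3 of each back color, but all 2 green-backed and all 2 red-backed (fewer than 3), giving 3 + 2 + 3 + 2 = 10.
One more card then forces some back color to 4, so 10 + 1 = 11.

11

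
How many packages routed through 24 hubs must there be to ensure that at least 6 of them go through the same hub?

There are 24 hubs acting as pigeonholes.
With 24 × 5 = 120 packages we could place exactly 5 in each, with no class reaching 6.
One more forces some class to hold 6, so 120 + 1 = 121.

121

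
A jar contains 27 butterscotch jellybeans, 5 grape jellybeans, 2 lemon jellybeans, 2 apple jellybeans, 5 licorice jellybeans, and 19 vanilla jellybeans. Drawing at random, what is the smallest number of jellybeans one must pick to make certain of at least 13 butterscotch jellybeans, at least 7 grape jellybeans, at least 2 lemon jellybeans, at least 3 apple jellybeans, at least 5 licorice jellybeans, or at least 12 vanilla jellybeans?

36

The worst case stops just short of every target: 12 butterscotch, all 5 grape, 1 lemon, 2 apple, 4 licorice, 11 vanilla — 12 + 5 + 1 + 2 + 4 + 11 = 35 jellybeans.
One more jellybean must push some flavor to its target, so 35 + 1 = 36.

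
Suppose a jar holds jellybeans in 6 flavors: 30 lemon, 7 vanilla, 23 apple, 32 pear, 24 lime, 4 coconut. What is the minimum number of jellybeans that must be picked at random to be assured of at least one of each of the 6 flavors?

117

The hardest flavor to obtain is coconut: we could draw every other jellybean first — 120 − 4 = 116 jellybeans — without a single coconut one.
The next draw must be coconut, so 116 + 1 = 117.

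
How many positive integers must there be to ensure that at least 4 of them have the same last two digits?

301

There are 100 possible two-digit endings acting as pigeonholes.
With 100 × 3 = 300 positive integers we could place exactly 3 in each, with no class reaching 4.
One more forces some class to hold 4, so 300 + 1 = 301.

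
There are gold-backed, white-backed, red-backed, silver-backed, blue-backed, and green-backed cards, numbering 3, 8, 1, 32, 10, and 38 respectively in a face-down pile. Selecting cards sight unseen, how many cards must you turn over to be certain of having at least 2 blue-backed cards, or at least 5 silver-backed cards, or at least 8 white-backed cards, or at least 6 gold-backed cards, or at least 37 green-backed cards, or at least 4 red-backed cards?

53

Each of the 6 back colors has its own threshold; avoid all of them simultaneously.
The worst case stops just short of every target: all 3 gold-backed, 7 white-backed, all 1 red-backed, 4 silver-backed, 1 blue-backed, 36 green-backed — 3 + 7 + 1 + 4 + 1 + 36 = 52 cards.
One more card must push some back color to its target, so 52 + 1 = 53.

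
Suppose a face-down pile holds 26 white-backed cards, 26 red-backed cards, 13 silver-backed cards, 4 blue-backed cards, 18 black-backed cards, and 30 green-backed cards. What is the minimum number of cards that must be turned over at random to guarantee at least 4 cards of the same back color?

The worst case takes 3 cards of each back color without reaching 4 of any: 6 × 3 = 18.
The next card must bring some back color to 4, so 18 + 1 = 19.

19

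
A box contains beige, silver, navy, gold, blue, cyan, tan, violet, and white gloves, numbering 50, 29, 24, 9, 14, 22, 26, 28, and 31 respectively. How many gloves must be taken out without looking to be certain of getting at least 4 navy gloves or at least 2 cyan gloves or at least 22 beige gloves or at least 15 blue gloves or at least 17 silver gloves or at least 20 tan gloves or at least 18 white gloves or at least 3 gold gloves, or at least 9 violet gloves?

102

The worst case stops just short of every target: 21 beige, 16 silver, 3 navy, 2 gold, 14 blue, 1 cyan, 19 tan, 8 violet, 17 white — 21 + 16 + 3 + 2 + 14 + 1 + 19 + 8 + 17 = 101 gloves.
One more glove must push some color to its target, so 101 + 1 = 102.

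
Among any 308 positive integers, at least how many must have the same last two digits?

The 308 positive integers fall into 100 possible two-digit endings.
If each of the 100 possible two-digit endings held at most 3, the total would be at most 100 × 3 = 300 < 308, a contradiction.
So at least one holds ⌈308/100⌉ = 4.

4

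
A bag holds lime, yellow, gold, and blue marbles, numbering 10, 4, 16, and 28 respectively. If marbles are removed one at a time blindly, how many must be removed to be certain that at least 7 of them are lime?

The worst case draws every non-lime marble first: 4 + 16 + 28 = 48.
The next 7 draws are then forced to be lime, giving 48 + 7 = 55.

55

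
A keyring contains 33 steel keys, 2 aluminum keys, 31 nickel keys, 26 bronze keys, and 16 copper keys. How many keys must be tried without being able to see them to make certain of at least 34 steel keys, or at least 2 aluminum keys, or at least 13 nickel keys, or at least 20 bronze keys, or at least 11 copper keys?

The worst case stops just short of every target: 33 steel, 1 aluminum, 12 nickel, 19 bronze, 10 copper — 33 + 1 + 12 + 19 + 10 = 75 keys.
One more key must push some type to its target, so 75 + 1 = 76.

76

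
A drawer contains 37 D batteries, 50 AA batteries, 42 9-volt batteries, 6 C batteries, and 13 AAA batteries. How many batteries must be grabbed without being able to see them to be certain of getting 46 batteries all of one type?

In the worst case we take at most 45 of each type, but all 37 D, all 42 9-volt, all 6 C, and all 13 AAA (fewer than 45), giving 37 + 45 + 42 + 6 + 13 = 143.
One more battery then forces some type to 46, so 143 + 1 = 144.

144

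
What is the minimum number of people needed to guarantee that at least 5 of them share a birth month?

49

There are 12 months of the year acting as pigeonholes.
With 12 × 4 = 48 people we could place exactly 4 in each, with no class reaching 5.
One more forces some class to hold 5, so 48 + 1 = 49.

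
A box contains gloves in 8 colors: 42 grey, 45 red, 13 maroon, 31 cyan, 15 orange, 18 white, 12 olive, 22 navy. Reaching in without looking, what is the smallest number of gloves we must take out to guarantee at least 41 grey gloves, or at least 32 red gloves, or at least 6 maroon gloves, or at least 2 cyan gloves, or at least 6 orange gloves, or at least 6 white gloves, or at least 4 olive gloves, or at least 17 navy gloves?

The worst case stops just short of every target: 40 grey, 31 red, 5 maroon, 1 cyan, 5 orange, 5 white, 3 olive, 16 navy — 40 + 31 + 5 + 1 + 5 + 5 + 3 + 16 = 106 gloves.
One more glove must push some color to its target, so 106 + 1 = 107.

107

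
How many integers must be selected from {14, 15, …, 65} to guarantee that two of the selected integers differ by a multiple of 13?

Group the integers by remainder mod 13; there are 13 residue classes, each nonempty in this range.
Choosing one from each class (13 integers) avoids any shared remainder.
One more choice must repeat a class, so two differ by a multiple of 13. Hence 13 + 1 = 14.

14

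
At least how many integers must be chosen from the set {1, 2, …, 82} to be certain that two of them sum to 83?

Partition {1, …, 82} into 41 pairs: {1,82}, {2,81}, …, {41,42}.
Choosing 41 integers — say the integers 1 through 41 — takes one from each pair and avoids the property.
Choosing 42 forces two into the same pair by pigeonhole, and those sum to 83. So 42.

42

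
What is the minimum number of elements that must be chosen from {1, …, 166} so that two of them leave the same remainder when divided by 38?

Group the integers by remainder mod 38; there are 38 residue classes, each nonempty in this range.
Choosing one from each class (38 integers) avoids any shared remainder.
One more choice must repeat a class, so two differ by a multiple of 38. Hence 38 + 1 = 39.

39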